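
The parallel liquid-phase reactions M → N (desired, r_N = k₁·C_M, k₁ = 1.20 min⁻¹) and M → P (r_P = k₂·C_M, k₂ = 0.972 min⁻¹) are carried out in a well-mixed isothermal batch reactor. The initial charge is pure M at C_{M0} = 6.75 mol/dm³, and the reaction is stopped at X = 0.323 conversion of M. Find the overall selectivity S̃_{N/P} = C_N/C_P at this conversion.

C_M = C_{M0}(1−X) = 4.570 mol/dm³.
Both paths are first order in M, so the instantaneous fraction to N is constant: dC_N/d(−C_M) = k₁/(k₁+k₂) = 0.5525.
C_N = 0.5525·(C_{M0}−C_M) = 0.5525×2.180 = 1.20 mol/dm³.
C_P = (C_{M0}−C_M)−C_N = 0.9757 mol/dm³; S̃_{N/P} = 1.205/0.9757 = 1.23.

1.23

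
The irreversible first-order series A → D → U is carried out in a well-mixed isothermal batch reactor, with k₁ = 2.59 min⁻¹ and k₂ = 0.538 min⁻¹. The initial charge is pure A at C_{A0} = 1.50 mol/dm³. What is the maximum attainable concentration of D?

0.993 mol/dm³

Evaluating C_D at t_opt = ln(k₂/k₁)/(k₂−k₁) gives C_{D,max}/C_{A0} = (k₁/k₂)^[k₂/(k₂−k₁)].
= (2.59/0.538)^(0.538/(0.538−2.59)) = (4.814)^(-0.2622) = 0.6623.
C_{D,max} = 0.6623×1.50 = 0.993 mol/dm³.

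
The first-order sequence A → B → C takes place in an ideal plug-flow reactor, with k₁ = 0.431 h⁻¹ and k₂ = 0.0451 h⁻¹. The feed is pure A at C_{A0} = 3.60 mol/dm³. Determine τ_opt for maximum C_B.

Setting dC_B/dτ = 0 gives τ_opt = ln(k₂/k₁)/(k₂−k₁).
= ln(0.0451/0.431)/(0.0451−0.431) = ln(0.1046)/-0.3859 = -2.257/-0.3859 = 5.85 h.

5.85 h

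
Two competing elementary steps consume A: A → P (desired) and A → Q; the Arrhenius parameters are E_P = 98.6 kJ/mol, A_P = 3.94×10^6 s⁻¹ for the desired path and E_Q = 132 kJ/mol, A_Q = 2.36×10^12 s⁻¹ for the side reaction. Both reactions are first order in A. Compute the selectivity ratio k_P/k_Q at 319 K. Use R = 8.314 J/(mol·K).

With equal orders, S_{P/Q} = k_P/k_Q = (A_P/A_Q)·exp[(E_Q−E_P)/(RT)].
(E_Q−E_P)/(RT) = (132−98.6)×10³/(8.314×319) = 33400/2652 = 12.59.
k_P/k_Q = (3.94×10^6/2.36×10^12)·exp(12.59) = 1.669×10^-6 × 2.946×10^5 = 0.492.

0.492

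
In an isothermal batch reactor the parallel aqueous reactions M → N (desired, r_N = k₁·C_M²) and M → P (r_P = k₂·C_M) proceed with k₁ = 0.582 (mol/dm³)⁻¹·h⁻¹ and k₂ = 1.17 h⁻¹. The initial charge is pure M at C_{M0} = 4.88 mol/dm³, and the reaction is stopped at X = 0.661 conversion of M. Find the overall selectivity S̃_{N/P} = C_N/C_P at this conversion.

C_M = C_{M0}(1−X) = 1.654 mol/dm³.
Along a PFR/batch, dC_P/dC_M = −r_P/(r_N+r_P) = −k₂/(k₂+k₁·C_M).
Integrating from C_{M0} to C_M: C_P = (1.17/0.582)·ln[(1.17+0.582·4.88)/(1.17+0.582·1.65)] = 2.010·ln(4.010/2.133) = 1.269 mol/dm³.
Then C_N = (C_{M0}−C_M) − C_P = 3.226 − 1.269 = 1.956 mol/dm³.
S̃_{N/P} = C_N/C_P = 1.956/1.269 = 1.54.

1.54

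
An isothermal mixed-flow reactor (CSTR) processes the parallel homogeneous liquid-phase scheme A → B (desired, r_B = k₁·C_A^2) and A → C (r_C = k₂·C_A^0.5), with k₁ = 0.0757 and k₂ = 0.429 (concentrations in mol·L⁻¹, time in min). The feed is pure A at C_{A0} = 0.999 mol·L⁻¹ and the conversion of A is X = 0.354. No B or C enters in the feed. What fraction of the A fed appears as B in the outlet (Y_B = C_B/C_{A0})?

Exit C_A = C_{A0}(1−X) = 0.999×0.646 = 0.6454 mol·L⁻¹.
Rates in a CSTR are evaluated at the outlet concentration: r_B = 0.0757×0.6454^2 = 0.03153, r_C = 0.429×0.6454^0.5 = 0.3446.
Fraction of consumed A going to B: r_B/(r_B+r_C) = 0.08381.
C_B = 0.08381·C_{A0}·X = 0.08381×0.999×0.354 = 0.0296 mol·L⁻¹; Y_B = C_B/C_{A0} = 0.0297.

0.0297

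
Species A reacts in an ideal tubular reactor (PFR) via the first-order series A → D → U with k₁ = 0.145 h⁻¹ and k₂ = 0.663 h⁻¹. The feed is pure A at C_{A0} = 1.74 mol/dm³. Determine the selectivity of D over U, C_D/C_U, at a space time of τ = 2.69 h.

0.789

Solving the coupled first-order balances gives C_D(τ) = [k₁/(k₂−k₁)]·C_{A0}·(e^(−k₁τ) − e^(−k₂τ)).
e^(−k₁τ) = e^(−0.145×2.69) = e^(−0.3900) = 0.6770; e^(−k₂τ) = e^(−1.783) = 0.1681.
C_D = 0.145×1.74/(0.663−0.145) × (0.6770−0.1681) = 0.4871×0.5090 = 0.2479 mol/dm³.
C_A = C_{A0}e^(−k₁τ) = 1.178 mol/dm³, so C_U = C_{A0}−C_A−C_D = 0.3141 mol/dm³; C_D/C_U = 0.789.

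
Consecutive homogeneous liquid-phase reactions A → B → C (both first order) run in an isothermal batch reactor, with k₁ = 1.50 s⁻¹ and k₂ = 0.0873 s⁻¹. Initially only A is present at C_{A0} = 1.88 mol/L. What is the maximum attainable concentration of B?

1.58 mol/L

Evaluating C_B at t_opt = ln(k₂/k₁)/(k₂−k₁) gives C_{B,max}/C_{A0} = (k₁/k₂)^[k₂/(k₂−k₁)].
= (1.50/0.0873)^(0.0873/(0.0873−1.50)) = (17.18)^(-0.06180) = 0.8388.
C_{B,max} = 0.8388×1.88 = 1.58 mol/L.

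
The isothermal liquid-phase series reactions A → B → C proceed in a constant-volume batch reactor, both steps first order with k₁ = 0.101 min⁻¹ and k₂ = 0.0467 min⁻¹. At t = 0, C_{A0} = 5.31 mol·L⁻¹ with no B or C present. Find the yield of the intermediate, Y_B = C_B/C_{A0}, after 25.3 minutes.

0.426

Solving the coupled first-order balances gives C_B(t) = [k₁/(k₂−k₁)]·C_{A0}·(e^(−k₁t) − e^(−k₂t)).
e^(−k₁t) = e^(−0.101×25.3) = e^(−2.555) = 0.07767; e^(−k₂t) = e^(−1.182) = 0.3068.
C_B = 0.101×5.31/(0.0467−0.101) × (0.07767−0.3068) = (-9.877)×(-0.2291) = 2.263 mol·L⁻¹.
Y_B = C_B/C_{A0} = 2.263/5.31 = 0.426.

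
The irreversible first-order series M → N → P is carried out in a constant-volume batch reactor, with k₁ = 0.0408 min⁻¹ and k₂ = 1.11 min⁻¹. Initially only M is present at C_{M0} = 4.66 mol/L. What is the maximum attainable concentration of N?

0.151 mol/L

For a first-order series the maximum intermediate yield is C_{N,max}/C_{M0} = (k₁/k₂)^[k₂/(k₂−k₁)].
= (0.0408/1.11)^(1.11/(1.11−0.0408)) = (0.03676)^(1.038) = 0.03240.
C_{N,max} = 0.03240×4.66 = 0.151 mol/L.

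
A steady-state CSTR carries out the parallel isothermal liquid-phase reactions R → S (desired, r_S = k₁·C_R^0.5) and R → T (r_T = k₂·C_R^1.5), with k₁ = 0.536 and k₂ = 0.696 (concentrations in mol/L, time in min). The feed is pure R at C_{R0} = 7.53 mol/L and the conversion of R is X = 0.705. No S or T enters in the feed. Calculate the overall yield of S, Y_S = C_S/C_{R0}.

0.181

Exit C_R = C_{R0}(1−X) = 7.53×0.295 = 2.221 mol/L.
Rates in a CSTR are evaluated at the outlet concentration: r_S = 0.536×2.221^0.5 = 0.7989, r_T = 0.696×2.221^1.5 = 2.304.
Fraction of consumed R going to S: r_S/(r_S+r_T) = 0.2574.
C_S = 0.2574·C_{R0}·X = 0.2574×7.53×0.705 = 1.37 mol/L; Y_S = C_S/C_{R0} = 0.181.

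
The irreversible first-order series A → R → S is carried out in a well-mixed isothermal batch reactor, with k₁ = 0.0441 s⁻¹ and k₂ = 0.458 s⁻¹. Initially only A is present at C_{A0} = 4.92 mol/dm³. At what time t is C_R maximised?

For first-order series the maximum of C_R occurs at t_opt = ln(k₂/k₁)/(k₂−k₁).
= ln(0.458/0.0441)/(0.458−0.0441) = ln(10.39)/0.4139 = 2.340/0.4139 = 5.65 s.

5.65 s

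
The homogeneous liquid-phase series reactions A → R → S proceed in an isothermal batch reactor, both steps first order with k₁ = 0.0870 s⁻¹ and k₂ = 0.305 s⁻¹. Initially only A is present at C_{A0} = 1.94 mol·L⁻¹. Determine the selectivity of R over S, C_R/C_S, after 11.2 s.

0.283

Solving the coupled first-order balances gives C_R(t) = [k₁/(k₂−k₁)]·C_{A0}·(e^(−k₁t) − e^(−k₂t)).
e^(−k₁t) = e^(−0.0870×11.2) = e^(−0.9744) = 0.3774; e^(−k₂t) = e^(−3.416) = 0.03284.
C_R = 0.0870×1.94/(0.305−0.0870) × (0.3774−0.03284) = 0.7742×0.3446 = 0.2668 mol·L⁻¹.
C_A = C_{A0}e^(−k₁t) = 0.7322 mol·L⁻¹, so C_S = C_{A0}−C_A−C_R = 0.9410 mol·L⁻¹; C_R/C_S = 0.283.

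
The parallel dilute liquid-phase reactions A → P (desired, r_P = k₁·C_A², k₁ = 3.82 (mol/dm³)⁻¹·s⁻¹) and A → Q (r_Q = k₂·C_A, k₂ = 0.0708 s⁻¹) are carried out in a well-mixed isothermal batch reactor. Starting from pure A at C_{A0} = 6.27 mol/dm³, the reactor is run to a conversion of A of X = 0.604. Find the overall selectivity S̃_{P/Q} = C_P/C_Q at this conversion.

221

C_A = C_{A0}(1−X) = 2.483 mol/dm³.
Along a PFR/batch, dC_Q/dC_A = −r_Q/(r_P+r_Q) = −k₂/(k₂+k₁·C_A).
Integrating from C_{A0} to C_A: C_Q = (0.0708/3.82)·ln[(0.0708+3.82·6.27)/(0.0708+3.82·2.48)] = 0.01853·ln(24.02/9.556) = 0.01709 mol/dm³.
Then C_P = (C_{A0}−C_A) − C_Q = 3.787 − 0.01709 = 3.770 mol/dm³.
S̃_{P/Q} = C_P/C_Q = 3.770/0.01709 = 221.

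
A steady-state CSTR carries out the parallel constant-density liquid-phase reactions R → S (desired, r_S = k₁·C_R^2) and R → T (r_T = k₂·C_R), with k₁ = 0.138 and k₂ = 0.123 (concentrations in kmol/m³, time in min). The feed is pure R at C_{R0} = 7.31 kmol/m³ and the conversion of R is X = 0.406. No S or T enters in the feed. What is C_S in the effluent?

Exit C_R = C_{R0}(1−X) = 7.31×0.594 = 4.342 kmol/m³.
Rates in a CSTR are evaluated at the outlet concentration: r_S = 0.138×4.342^2 = 2.602, r_T = 0.123×4.342 = 0.5341.
Fraction of consumed R going to S: r_S/(r_S+r_T) = 0.8297.
C_S = 0.8297·C_{R0}·X = 0.8297×7.31×0.406 = 2.46 kmol/m³.

2.46 kmol/m³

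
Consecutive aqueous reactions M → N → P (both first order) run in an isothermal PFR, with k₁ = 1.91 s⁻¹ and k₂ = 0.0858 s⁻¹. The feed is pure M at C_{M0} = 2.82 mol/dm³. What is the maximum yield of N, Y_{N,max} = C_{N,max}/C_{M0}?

0.864

Evaluating C_N at τ_opt = ln(k₂/k₁)/(k₂−k₁) gives C_{N,max}/C_{M0} = (k₁/k₂)^[k₂/(k₂−k₁)].
= (1.91/0.0858)^(0.0858/(0.0858−1.91)) = (22.26)^(-0.04703) = 0.8642.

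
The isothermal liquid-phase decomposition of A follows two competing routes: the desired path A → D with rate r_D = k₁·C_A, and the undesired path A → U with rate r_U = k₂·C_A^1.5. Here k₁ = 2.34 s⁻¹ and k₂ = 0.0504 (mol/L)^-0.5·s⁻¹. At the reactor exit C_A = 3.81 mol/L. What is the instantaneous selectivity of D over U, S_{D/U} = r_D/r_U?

S_{D/U} = r_D/r_U = (k₁·C_A)/(k₂·C_A^1.5) = (k₁/k₂)·C_A^-0.5.
= (2.34×3.810) / (0.0504×3.810^1.5) = 8.915/0.3748 = 23.8.

23.8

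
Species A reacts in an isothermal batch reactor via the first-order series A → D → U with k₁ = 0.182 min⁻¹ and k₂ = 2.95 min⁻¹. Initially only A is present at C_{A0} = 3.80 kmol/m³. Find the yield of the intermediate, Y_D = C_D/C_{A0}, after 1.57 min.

Solving the coupled first-order balances gives C_D(t) = [k₁/(k₂−k₁)]·C_{A0}·(e^(−k₁t) − e^(−k₂t)).
e^(−k₁t) = e^(−0.182×1.57) = e^(−0.2857) = 0.7515; e^(−k₂t) = e^(−4.632) = 0.009740.
C_D = 0.182×3.80/(2.95−0.182) × (0.7515−0.009740) = 0.2499×0.7417 = 0.1853 kmol/m³.
Y_D = C_D/C_{A0} = 0.1853/3.80 = 0.0488.

0.0488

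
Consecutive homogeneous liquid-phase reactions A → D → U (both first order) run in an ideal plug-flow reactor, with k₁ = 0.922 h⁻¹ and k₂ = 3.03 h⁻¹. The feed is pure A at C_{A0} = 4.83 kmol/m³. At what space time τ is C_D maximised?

0.564 h

The intermediate peaks when r₁ = r₂, i.e. k₁e^(−k₁τ) = k₂e^(−k₂τ), giving τ_opt = ln(k₂/k₁)/(k₂−k₁).
= ln(3.03/0.922)/(3.03−0.922) = ln(3.286)/2.108 = 1.190/2.108 = 0.564 h.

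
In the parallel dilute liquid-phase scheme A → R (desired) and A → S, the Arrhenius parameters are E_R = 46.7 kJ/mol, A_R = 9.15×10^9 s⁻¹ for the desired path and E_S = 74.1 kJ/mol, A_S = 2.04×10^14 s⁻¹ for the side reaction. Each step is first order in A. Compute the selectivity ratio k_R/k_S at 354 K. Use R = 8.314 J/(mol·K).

Since both paths have the same order in A, the concentration cancels and S_{R/S} = k_R/k_S = (A_R/A_S)·exp[(E_S−E_R)/(RT)].
(E_S−E_R)/(RT) = (74.1−46.7)×10³/(8.314×354) = 27400/2943 = 9.310.
k_R/k_S = (9.15×10^9/2.04×10^14)·exp(9.310) = 4.485×10^-5 × 11045 = 0.495.

0.495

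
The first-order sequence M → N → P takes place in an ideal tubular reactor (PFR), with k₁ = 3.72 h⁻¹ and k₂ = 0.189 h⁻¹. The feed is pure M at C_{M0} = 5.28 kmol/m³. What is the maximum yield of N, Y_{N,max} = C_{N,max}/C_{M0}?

Evaluating C_N at τ_opt = ln(k₂/k₁)/(k₂−k₁) gives C_{N,max}/C_{M0} = (k₁/k₂)^[k₂/(k₂−k₁)].
= (3.72/0.189)^(0.189/(0.189−3.72)) = (19.68)^(-0.05353) = 0.8526.

0.853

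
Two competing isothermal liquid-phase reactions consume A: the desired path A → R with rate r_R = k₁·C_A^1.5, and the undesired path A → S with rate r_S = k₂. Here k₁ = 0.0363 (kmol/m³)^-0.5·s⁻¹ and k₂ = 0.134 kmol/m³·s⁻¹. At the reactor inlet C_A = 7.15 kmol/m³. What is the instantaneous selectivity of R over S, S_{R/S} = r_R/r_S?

S_{R/S} = r_R/r_S = (k₁·C_A^1.5)/(k₂) = (k₁/k₂)·C_A^1.5.
= (0.0363×7.150^1.5) / (0.134) = 0.6940/0.1340 = 5.18.

5.18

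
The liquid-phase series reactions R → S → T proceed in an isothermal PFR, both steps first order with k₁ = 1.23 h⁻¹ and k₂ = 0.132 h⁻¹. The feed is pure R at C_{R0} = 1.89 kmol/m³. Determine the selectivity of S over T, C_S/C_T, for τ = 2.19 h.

Solving the coupled first-order balances gives C_S(τ) = [k₁/(k₂−k₁)]·C_{R0}·(e^(−k₁τ) − e^(−k₂τ)).
e^(−k₁τ) = e^(−1.23×2.19) = e^(−2.694) = 0.06763; e^(−k₂τ) = e^(−0.2891) = 0.7490.
C_S = 1.23×1.89/(0.132−1.23) × (0.06763−0.7490) = (-2.117)×(-0.6813) = 1.443 kmol/m³.
C_R = C_{R0}e^(−k₁τ) = 0.1278 kmol/m³, so C_T = C_{R0}−C_R−C_S = 0.3197 kmol/m³; C_S/C_T = 4.51.

4.51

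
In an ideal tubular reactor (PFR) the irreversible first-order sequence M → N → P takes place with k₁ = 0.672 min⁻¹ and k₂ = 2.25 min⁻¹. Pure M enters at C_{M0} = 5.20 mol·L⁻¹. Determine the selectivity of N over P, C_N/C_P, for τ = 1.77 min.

0.212

The intermediate concentration in a first-order A→B→C sequence is C_N = k₁C_{M0}(e^(−k₁τ) − e^(−k₂τ))/(k₂−k₁).
e^(−k₁τ) = e^(−0.672×1.77) = e^(−1.189) = 0.3044; e^(−k₂τ) = e^(−3.982) = 0.01864.
C_N = 0.672×5.20/(2.25−0.672) × (0.3044−0.01864) = 2.214×0.2858 = 0.6328 mol·L⁻¹.
C_M = C_{M0}e^(−k₁τ) = 1.583 mol·L⁻¹, so C_P = C_{M0}−C_M−C_N = 2.984 mol·L⁻¹; C_N/C_P = 0.212.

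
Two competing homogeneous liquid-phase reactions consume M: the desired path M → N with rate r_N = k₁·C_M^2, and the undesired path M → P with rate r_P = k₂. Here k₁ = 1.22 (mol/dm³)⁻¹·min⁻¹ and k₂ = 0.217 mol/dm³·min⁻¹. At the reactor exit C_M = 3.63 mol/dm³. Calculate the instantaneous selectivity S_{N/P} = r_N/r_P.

S_{N/P} = r_N/r_P = (k₁·C_M^2)/(k₂) = (k₁/k₂)·C_M^2.
= (1.22×3.630^2) / (0.217) = 16.08/0.2170 = 74.1.

74.1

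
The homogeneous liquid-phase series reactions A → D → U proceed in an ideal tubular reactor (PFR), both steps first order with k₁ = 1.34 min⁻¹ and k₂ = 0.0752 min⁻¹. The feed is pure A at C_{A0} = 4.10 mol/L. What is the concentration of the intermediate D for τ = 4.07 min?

Solving the coupled first-order balances gives C_D(τ) = [k₁/(k₂−k₁)]·C_{A0}·(e^(−k₁τ) − e^(−k₂τ)).
e^(−k₁τ) = e^(−1.34×4.07) = e^(−5.454) = 0.004280; e^(−k₂τ) = e^(−0.3061) = 0.7363.
C_D = 1.34×4.10/(0.0752−1.34) × (0.004280−0.7363) = (-4.344)×(-0.7321) = 3.180 mol/L.

3.18 mol/L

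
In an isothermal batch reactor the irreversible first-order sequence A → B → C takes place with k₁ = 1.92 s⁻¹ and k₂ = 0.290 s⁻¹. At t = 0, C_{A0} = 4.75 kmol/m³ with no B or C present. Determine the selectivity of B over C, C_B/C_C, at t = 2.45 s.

The intermediate concentration in a first-order A→B→C sequence is C_B = k₁C_{A0}(e^(−k₁t) − e^(−k₂t))/(k₂−k₁).
e^(−k₁t) = e^(−1.92×2.45) = e^(−4.704) = 0.009059; e^(−k₂t) = e^(−0.7105) = 0.4914.
C_B = 1.92×4.75/(0.290−1.92) × (0.009059−0.4914) = (-5.595)×(-0.4823) = 2.699 kmol/m³.
C_A = C_{A0}e^(−k₁t) = 0.04303 kmol/m³, so C_C = C_{A0}−C_A−C_B = 2.008 kmol/m³; C_B/C_C = 1.34.

1.34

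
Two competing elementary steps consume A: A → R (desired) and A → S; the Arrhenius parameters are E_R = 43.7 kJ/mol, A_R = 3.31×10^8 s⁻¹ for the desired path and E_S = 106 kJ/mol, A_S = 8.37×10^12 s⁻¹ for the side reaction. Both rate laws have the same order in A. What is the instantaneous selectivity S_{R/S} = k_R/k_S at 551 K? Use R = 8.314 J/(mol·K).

31.9

With equal orders, S_{R/S} = k_R/k_S = (A_R/A_S)·exp[(E_S−E_R)/(RT)].
(E_S−E_R)/(RT) = (106−43.7)×10³/(8.314×551) = 62300/4581 = 13.60.
k_R/k_S = (3.31×10^8/8.37×10^12)·exp(13.60) = 3.955×10^-5 × 8.058×10^5 = 31.9.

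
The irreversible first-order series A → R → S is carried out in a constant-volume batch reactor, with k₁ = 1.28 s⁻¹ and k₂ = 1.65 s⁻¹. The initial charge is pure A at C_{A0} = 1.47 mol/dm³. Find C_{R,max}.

At the optimum, C_{R,max}/C_{A0} = (k₁/k₂)^[k₂/(k₂−k₁)].
= (1.28/1.65)^(1.65/(1.65−1.28)) = (0.7758)^(4.459) = 0.3223.
C_{R,max} = 0.3223×1.47 = 0.474 mol/dm³.

0.474 mol/dm³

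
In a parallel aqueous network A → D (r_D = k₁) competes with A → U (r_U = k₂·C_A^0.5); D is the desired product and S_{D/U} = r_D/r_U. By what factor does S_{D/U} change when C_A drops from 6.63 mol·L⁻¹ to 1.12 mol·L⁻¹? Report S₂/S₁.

S_{D/U} = (k₁/k₂)·C_A^-0.5, so S₂/S₁ = (C_{A,2}/C_{A,1})^-0.5.
= (1.12/6.63)^(-0.5) = (0.1689)^(-0.5) = 2.43.
Selectivity toward D rises as C_A falls — low-concentration operation is favoured.

2.43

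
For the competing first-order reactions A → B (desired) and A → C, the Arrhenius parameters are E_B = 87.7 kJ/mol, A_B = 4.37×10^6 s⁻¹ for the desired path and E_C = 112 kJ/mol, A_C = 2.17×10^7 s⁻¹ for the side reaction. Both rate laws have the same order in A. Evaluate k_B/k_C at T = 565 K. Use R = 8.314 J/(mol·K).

Since both paths have the same order in A, the concentration cancels and S_{B/C} = k_B/k_C = (A_B/A_C)·exp[(E_C−E_B)/(RT)].
(E_C−E_B)/(RT) = (112−87.7)×10³/(8.314×565) = 24300/4697 = 5.173.
k_B/k_C = (4.37×10^6/2.17×10^7)·exp(5.173) = 0.2014 × 176.5 = 35.5.
Since E_B < E_C, lowering the temperature improves selectivity toward B.

35.5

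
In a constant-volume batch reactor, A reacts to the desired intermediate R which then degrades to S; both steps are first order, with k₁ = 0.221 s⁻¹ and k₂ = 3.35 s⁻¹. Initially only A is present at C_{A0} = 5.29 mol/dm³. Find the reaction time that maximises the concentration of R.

0.869 s

The intermediate peaks when r₁ = r₂, i.e. k₁e^(−k₁t) = k₂e^(−k₂t), giving t_opt = ln(k₂/k₁)/(k₂−k₁).
= ln(3.35/0.221)/(3.35−0.221) = ln(15.16)/3.129 = 2.719/3.129 = 0.869 s.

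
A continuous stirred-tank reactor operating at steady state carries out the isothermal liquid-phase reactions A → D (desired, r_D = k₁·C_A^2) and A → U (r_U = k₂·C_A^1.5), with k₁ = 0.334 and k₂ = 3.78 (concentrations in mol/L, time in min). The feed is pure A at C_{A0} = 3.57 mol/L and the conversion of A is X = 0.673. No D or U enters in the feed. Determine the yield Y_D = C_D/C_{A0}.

Exit C_A = C_{A0}(1−X) = 3.57×0.327 = 1.167 mol/L.
Rates in a CSTR are evaluated at the outlet concentration: r_D = 0.334×1.167^2 = 0.4552, r_U = 3.78×1.167^1.5 = 4.768.
Fraction of consumed A going to D: r_D/(r_D+r_U) = 0.08715.
C_D = 0.08715·C_{A0}·X = 0.08715×3.57×0.673 = 0.209 mol/L; Y_D = C_D/C_{A0} = 0.0587.

0.0587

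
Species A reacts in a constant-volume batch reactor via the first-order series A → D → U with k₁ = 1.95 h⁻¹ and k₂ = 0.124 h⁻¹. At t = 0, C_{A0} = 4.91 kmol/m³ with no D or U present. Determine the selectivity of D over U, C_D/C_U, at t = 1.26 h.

The intermediate concentration in a first-order A→B→C sequence is C_D = k₁C_{A0}(e^(−k₁t) − e^(−k₂t))/(k₂−k₁).
e^(−k₁t) = e^(−1.95×1.26) = e^(−2.457) = 0.08569; e^(−k₂t) = e^(−0.1562) = 0.8554.
C_D = 1.95×4.91/(0.124−1.95) × (0.08569−0.8554) = (-5.243)×(-0.7697) = 4.036 kmol/m³.
C_A = C_{A0}e^(−k₁t) = 0.4207 kmol/m³, so C_U = C_{A0}−C_A−C_D = 0.4536 kmol/m³; C_D/C_U = 8.90.

8.90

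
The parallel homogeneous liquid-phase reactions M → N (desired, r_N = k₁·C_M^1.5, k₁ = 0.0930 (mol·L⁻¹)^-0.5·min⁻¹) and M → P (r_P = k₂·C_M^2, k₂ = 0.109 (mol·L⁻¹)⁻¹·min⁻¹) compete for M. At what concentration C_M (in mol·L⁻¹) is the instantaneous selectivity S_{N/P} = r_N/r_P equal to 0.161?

S_{N/P} = (k₁/k₂)·C_M^-0.5 ⇒ C_M = (S·k₂/k₁)^(-2).
= (0.161×0.109/0.0930)^(-2) = (0.1887)^(-2) = 28.1 mol·L⁻¹.

28.1 mol·L⁻¹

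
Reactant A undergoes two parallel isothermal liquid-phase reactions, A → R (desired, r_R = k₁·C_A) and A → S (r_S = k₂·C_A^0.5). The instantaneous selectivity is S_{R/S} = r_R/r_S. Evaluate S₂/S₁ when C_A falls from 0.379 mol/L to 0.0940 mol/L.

0.498

S_{R/S} = (k₁/k₂)·C_A^0.5, so S₂/S₁ = (C_{A,2}/C_{A,1})^0.5.
= (0.0940/0.379)^0.5 = (0.2480)^0.5 = 0.498.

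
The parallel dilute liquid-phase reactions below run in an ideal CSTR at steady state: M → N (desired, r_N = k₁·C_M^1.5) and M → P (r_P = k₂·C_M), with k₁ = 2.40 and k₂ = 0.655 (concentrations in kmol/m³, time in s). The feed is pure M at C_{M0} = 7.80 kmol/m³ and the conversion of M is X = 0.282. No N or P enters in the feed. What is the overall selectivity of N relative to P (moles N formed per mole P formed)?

Exit C_M = C_{M0}(1−X) = 7.80×0.718 = 5.600 kmol/m³.
A CSTR operates uniformly at the exit composition, giving r_N = 31.81 and r_P = 3.668 (each k·C_M^n at C_M = 5.600).
Overall selectivity = C_N/C_P = r_Nτ/(r_Pτ) = r_N/r_P = 8.67.

8.67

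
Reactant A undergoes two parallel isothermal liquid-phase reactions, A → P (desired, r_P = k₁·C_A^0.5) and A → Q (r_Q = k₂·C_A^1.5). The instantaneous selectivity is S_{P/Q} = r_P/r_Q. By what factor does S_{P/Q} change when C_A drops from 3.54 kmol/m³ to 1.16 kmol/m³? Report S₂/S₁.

3.05

S_{P/Q} = (k₁/k₂)·C_A⁻¹, so S₂/S₁ = (C_{A,2}/C_{A,1})⁻¹.
= 3.54/1.16 = 3.05.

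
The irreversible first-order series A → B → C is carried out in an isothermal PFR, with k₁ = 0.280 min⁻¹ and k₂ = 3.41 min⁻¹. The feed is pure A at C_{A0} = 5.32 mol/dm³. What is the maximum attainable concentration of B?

0.349 mol/dm³

Evaluating C_B at τ_opt = ln(k₂/k₁)/(k₂−k₁) gives C_{B,max}/C_{A0} = (k₁/k₂)^[k₂/(k₂−k₁)].
= (0.280/3.41)^(3.41/(3.41−0.280)) = (0.08211)^(1.089) = 0.06566.
C_{B,max} = 0.06566×5.32 = 0.349 mol/dm³.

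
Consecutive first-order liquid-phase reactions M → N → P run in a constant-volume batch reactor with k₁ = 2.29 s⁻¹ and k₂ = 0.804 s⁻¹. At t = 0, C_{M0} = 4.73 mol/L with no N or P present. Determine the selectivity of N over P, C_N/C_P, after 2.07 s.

Solving the coupled first-order balances gives C_N(t) = [k₁/(k₂−k₁)]·C_{M0}·(e^(−k₁t) − e^(−k₂t)).
e^(−k₁t) = e^(−2.29×2.07) = e^(−4.740) = 0.008736; e^(−k₂t) = e^(−1.664) = 0.1893.
C_N = 2.29×4.73/(0.804−2.29) × (0.008736−0.1893) = (-7.289)×(-0.1806) = 1.316 mol/L.
C_M = C_{M0}e^(−k₁t) = 0.04132 mol/L, so C_P = C_{M0}−C_M−C_N = 3.372 mol/L; C_N/C_P = 0.390.

0.390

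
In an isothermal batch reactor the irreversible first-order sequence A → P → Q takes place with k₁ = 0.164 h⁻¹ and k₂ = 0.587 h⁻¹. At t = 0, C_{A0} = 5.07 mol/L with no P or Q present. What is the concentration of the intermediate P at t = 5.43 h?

For first-order series with pure A initially, C_P(t) = k₁C_{A0}/(k₂−k₁)·(e^(−k₁t) − e^(−k₂t)).
e^(−k₁t) = e^(−0.164×5.43) = e^(−0.8905) = 0.4104; e^(−k₂t) = e^(−3.187) = 0.04128.
C_P = 0.164×5.07/(0.587−0.164) × (0.4104−0.04128) = 1.966×0.3692 = 0.7257 mol/L.

0.726 mol/L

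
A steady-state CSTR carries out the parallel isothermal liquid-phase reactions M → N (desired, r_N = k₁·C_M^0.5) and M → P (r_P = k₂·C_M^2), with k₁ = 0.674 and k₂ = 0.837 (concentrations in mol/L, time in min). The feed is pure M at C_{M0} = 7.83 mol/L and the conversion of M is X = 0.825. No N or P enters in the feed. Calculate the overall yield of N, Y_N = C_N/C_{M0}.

Exit C_M = C_{M0}(1−X) = 7.83×0.175 = 1.370 mol/L.
Rates in a CSTR are evaluated at the outlet concentration: r_N = 0.674×1.370^0.5 = 0.7890, r_P = 0.837×1.370^2 = 1.572.
Fraction of consumed M going to N: r_N/(r_N+r_P) = 0.3342.
C_N = 0.3342·C_{M0}·X = 0.3342×7.83×0.825 = 2.16 mol/L; Y_N = C_N/C_{M0} = 0.276.

0.276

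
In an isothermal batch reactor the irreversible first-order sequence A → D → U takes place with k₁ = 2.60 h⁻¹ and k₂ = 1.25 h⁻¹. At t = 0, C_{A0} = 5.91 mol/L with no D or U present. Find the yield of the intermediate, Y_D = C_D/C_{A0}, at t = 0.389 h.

0.484

For first-order series with pure A initially, C_D(t) = k₁C_{A0}/(k₂−k₁)·(e^(−k₁t) − e^(−k₂t)).
e^(−k₁t) = e^(−2.60×0.389) = e^(−1.011) = 0.3637; e^(−k₂t) = e^(−0.4863) = 0.6149.
C_D = 2.60×5.91/(1.25−2.60) × (0.3637−0.6149) = (-11.38)×(-0.2512) = 2.859 mol/L.
Y_D = C_D/C_{A0} = 2.859/5.91 = 0.484.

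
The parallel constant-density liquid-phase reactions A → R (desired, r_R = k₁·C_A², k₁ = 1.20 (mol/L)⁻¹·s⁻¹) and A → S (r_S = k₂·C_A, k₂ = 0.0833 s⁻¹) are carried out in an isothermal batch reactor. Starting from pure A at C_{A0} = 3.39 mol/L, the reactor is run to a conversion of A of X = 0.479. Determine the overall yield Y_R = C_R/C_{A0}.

C_A = C_{A0}(1−X) = 1.766 mol/L.
Along a PFR/batch, dC_S/dC_A = −r_S/(r_R+r_S) = −k₂/(k₂+k₁·C_A).
Integrating from C_{A0} to C_A: C_S = (0.0833/1.20)·ln[(0.0833+1.20·3.39)/(0.0833+1.20·1.77)] = 0.06942·ln(4.151/2.203) = 0.04399 mol/L.
Then C_R = (C_{A0}−C_A) − C_S = 1.624 − 0.04399 = 1.580 mol/L.
Y_R = C_R/C_{A0} = 1.580/3.39 = 0.466.

0.466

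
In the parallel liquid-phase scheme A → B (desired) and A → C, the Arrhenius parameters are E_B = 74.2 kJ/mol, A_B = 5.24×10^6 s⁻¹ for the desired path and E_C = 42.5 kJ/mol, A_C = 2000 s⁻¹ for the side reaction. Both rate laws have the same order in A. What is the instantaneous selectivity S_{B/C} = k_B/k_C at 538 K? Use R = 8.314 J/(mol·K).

Since both paths have the same order in A, the concentration cancels and S_{B/C} = k_B/k_C = (A_B/A_C)·exp[(E_C−E_B)/(RT)].
(E_C−E_B)/(RT) = (42.5−74.2)×10³/(8.314×538) = -31700/4473 = -7.087.
k_B/k_C = (5.24×10^6/2000)·exp(-7.087) = 2620 × 8.358×10^-4 = 2.19.
Since E_B > E_C, raising the temperature improves selectivity toward B.

2.19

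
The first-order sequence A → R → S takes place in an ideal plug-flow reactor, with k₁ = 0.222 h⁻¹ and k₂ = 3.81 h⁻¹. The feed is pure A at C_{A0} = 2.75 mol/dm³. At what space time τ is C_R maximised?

The intermediate peaks when r₁ = r₂, i.e. k₁e^(−k₁τ) = k₂e^(−k₂τ), giving τ_opt = ln(k₂/k₁)/(k₂−k₁).
= ln(3.81/0.222)/(3.81−0.222) = ln(17.16)/3.588 = 2.843/3.588 = 0.792 h.

0.792 h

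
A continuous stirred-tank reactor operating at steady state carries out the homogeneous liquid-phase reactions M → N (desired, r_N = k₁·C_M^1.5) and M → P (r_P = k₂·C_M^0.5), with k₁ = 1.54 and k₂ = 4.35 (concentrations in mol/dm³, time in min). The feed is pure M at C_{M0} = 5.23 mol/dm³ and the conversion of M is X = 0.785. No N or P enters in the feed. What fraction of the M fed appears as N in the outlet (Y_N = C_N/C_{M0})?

0.224

Exit C_M = C_{M0}(1−X) = 5.23×0.215 = 1.124 mol/dm³.
A CSTR operates uniformly at the exit composition, giving r_N = 1.836 and r_P = 4.613 (each k·C_M^n at C_M = 1.124).
Fraction of consumed M going to N: r_N/(r_N+r_P) = 0.2847.
C_N = 0.2847·C_{M0}·X = 0.2847×5.23×0.785 = 1.17 mol/dm³; Y_N = C_N/C_{M0} = 0.224.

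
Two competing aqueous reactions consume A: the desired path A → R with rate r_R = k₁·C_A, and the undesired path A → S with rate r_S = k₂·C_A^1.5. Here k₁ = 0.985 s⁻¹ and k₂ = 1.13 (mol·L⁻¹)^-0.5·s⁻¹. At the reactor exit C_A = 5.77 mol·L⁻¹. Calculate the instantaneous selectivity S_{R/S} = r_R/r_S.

S_{R/S} = r_R/r_S = (k₁·C_A)/(k₂·C_A^1.5) = (k₁/k₂)·C_A^-0.5.
= (0.985×5.770) / (1.13×5.770^1.5) = 5.683/15.66 = 0.363.
The undesired path is higher order in A, so low C_A (CSTR or dilute feed) favours R.

0.363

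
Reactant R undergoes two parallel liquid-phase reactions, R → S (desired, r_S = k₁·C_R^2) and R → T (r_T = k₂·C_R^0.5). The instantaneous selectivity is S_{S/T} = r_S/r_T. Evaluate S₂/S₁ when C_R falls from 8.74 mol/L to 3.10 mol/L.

S_{S/T} = (k₁/k₂)·C_R^1.5, so S₂/S₁ = (C_{R,2}/C_{R,1})^1.5.
= (3.10/8.74)^1.5 = (0.3547)^1.5 = 0.211.
Selectivity toward S falls as C_R falls — high-concentration operation is favoured.

0.211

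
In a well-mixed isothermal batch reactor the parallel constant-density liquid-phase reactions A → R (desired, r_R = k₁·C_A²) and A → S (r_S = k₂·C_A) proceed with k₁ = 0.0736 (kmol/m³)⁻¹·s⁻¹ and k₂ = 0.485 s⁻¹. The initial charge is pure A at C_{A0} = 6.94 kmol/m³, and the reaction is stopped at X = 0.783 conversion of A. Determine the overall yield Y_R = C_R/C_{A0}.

0.295

C_A = C_{A0}(1−X) = 1.506 kmol/m³.
Along a PFR/batch, dC_S/dC_A = −r_S/(r_R+r_S) = −k₂/(k₂+k₁·C_A).
Integrating from C_{A0} to C_A: C_S = (0.485/0.0736)·ln[(0.485+0.0736·6.94)/(0.485+0.0736·1.51)] = 6.590·ln(0.9958/0.5958) = 3.384 kmol/m³.
Then C_R = (C_{A0}−C_A) − C_S = 5.434 − 3.384 = 2.050 kmol/m³.
Y_R = C_R/C_{A0} = 2.050/6.94 = 0.295.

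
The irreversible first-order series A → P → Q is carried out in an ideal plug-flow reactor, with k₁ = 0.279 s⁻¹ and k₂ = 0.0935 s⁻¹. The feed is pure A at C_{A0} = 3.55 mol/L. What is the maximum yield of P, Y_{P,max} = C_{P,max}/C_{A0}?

0.576

For a first-order series the maximum intermediate yield is C_{P,max}/C_{A0} = (k₁/k₂)^[k₂/(k₂−k₁)].
= (0.279/0.0935)^(0.0935/(0.0935−0.279)) = (2.984)^(-0.5040) = 0.5763.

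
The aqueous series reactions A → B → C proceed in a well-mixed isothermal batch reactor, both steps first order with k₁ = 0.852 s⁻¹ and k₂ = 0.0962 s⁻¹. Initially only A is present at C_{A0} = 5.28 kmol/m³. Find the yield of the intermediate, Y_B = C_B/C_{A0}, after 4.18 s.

0.722

The intermediate concentration in a first-order A→B→C sequence is C_B = k₁C_{A0}(e^(−k₁t) − e^(−k₂t))/(k₂−k₁).
e^(−k₁t) = e^(−0.852×4.18) = e^(−3.561) = 0.02840; e^(−k₂t) = e^(−0.4021) = 0.6689.
C_B = 0.852×5.28/(0.0962−0.852) × (0.02840−0.6689) = (-5.952)×(-0.6405) = 3.812 kmol/m³.
Y_B = C_B/C_{A0} = 3.812/5.28 = 0.722.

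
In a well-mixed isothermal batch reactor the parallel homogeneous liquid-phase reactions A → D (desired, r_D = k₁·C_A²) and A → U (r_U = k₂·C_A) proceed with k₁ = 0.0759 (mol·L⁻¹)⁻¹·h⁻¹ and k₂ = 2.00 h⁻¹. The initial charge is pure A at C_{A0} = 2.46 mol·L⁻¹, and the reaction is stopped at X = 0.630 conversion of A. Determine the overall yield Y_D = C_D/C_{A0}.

0.0377

C_A = C_{A0}(1−X) = 0.9102 mol·L⁻¹.
Along a PFR/batch, dC_U/dC_A = −r_U/(r_D+r_U) = −k₂/(k₂+k₁·C_A).
Integrating from C_{A0} to C_A: C_U = (2.00/0.0759)·ln[(2.00+0.0759·2.46)/(2.00+0.0759·0.910)] = 26.35·ln(2.187/2.069) = 1.457 mol·L⁻¹.
Then C_D = (C_{A0}−C_A) − C_U = 1.550 − 1.457 = 0.09278 mol·L⁻¹.
Y_D = C_D/C_{A0} = 0.09278/2.46 = 0.0377.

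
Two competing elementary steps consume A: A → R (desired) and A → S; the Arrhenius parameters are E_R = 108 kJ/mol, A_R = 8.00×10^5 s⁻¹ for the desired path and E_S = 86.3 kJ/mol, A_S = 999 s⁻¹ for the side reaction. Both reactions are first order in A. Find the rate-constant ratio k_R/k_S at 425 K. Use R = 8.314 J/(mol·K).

k_R/k_S = (A_R/A_S)·exp[−(E_R−E_S)/(RT)] = (A_R/A_S)·exp[(E_S−E_R)/(RT)].
(E_S−E_R)/(RT) = (86.3−108)×10³/(8.314×425) = -21700/3533 = -6.141.
k_R/k_S = (8.00×10^5/999)·exp(-6.141) = 800.8 × 0.002152 = 1.72.
Since E_R > E_S, raising the temperature improves selectivity toward R.

1.72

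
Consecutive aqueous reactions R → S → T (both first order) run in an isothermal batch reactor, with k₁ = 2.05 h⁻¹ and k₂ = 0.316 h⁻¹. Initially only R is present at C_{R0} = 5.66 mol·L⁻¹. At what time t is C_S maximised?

For first-order series the maximum of C_S occurs at t_opt = ln(k₂/k₁)/(k₂−k₁).
= ln(0.316/2.05)/(0.316−2.05) = ln(0.1541)/-1.734 = -1.870/-1.734 = 1.08 h.

1.08 h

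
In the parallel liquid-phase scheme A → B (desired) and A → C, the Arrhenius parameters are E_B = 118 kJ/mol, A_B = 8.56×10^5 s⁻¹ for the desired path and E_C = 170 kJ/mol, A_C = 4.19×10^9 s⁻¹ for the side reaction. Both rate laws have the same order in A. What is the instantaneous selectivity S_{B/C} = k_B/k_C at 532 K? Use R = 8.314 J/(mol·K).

26.1

With equal orders, S_{B/C} = k_B/k_C = (A_B/A_C)·exp[(E_C−E_B)/(RT)].
(E_C−E_B)/(RT) = (170−118)×10³/(8.314×532) = 52000/4423 = 11.76.
k_B/k_C = (8.56×10^5/4.19×10^9)·exp(11.76) = 2.043×10^-4 × 1.276×10^5 = 26.1.
Since E_B < E_C, lowering the temperature improves selectivity toward B.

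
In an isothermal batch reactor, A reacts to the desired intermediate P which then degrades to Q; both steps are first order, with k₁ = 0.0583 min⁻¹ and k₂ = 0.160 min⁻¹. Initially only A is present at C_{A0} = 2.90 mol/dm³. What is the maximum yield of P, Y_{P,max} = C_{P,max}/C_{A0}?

0.204

At the optimum, C_{P,max}/C_{A0} = (k₁/k₂)^[k₂/(k₂−k₁)].
= (0.0583/0.160)^(0.160/(0.160−0.0583)) = (0.3644)^(1.573) = 0.2043.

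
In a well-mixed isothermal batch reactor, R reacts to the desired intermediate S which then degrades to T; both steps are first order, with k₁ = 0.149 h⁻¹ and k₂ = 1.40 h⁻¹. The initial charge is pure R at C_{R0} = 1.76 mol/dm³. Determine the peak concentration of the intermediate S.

0.143 mol/dm³

At the optimum, C_{S,max}/C_{R0} = (k₁/k₂)^[k₂/(k₂−k₁)].
= (0.149/1.40)^(1.40/(1.40−0.149)) = (0.1064)^(1.119) = 0.08150.
C_{S,max} = 0.08150×1.76 = 0.143 mol/dm³.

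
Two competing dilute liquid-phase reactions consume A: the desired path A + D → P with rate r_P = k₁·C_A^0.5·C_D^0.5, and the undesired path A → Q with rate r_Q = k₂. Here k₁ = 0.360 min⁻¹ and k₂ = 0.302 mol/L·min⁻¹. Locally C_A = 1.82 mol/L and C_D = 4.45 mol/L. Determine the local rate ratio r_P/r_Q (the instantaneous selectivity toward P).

3.39

S_{P/Q} = r_P/r_Q = (k₁·C_A^0.5·C_D^0.5)/(k₂) = (k₁/k₂)·C_A^0.5·C_D^0.5.
= (0.360×1.820^0.5×4.450^0.5) / (0.302) = 1.025/0.3020 = 3.39.
Since the desired path is higher order in A, keeping C_A high (PFR or concentrated feed) favours P.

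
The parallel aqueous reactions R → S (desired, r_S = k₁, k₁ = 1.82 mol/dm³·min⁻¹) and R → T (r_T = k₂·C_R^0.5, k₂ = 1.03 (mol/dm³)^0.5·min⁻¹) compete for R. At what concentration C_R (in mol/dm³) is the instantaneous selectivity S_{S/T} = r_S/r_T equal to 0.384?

21.2 mol/dm³

S_{S/T} = (k₁/k₂)·C_R^-0.5 ⇒ C_R = (S·k₂/k₁)^(-2).
= (0.384×1.03/1.82)^(-2) = (0.2173)^(-2) = 21.2 mol/dm³.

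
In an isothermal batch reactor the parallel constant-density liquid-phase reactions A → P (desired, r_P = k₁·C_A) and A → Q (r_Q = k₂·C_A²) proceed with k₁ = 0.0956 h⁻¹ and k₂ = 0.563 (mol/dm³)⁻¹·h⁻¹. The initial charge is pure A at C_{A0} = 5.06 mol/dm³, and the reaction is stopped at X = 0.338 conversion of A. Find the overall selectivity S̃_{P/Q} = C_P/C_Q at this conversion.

0.0409

C_A = C_{A0}(1−X) = 3.350 mol/dm³.
Along a PFR/batch, dC_P/dC_A = −r_P/(r_P+r_Q) = −k₁/(k₁+k₂·C_A).
Integrating from C_{A0} to C_A: C_P = (0.0956/0.563)·ln[(0.0956+0.563·5.06)/(0.0956+0.563·3.35)] = 0.1698·ln(2.944/1.981) = 0.06725 mol/dm³.
C_Q = (C_{A0}−C_A)−C_P = 1.643 mol/dm³; S̃_{P/Q} = 0.06725/1.643 = 0.0409.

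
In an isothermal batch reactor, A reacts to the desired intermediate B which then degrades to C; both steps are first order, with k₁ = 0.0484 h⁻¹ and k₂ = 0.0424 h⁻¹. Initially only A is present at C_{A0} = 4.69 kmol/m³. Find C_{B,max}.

1.84 kmol/m³

At the optimum, C_{B,max}/C_{A0} = (k₁/k₂)^[k₂/(k₂−k₁)].
= (0.0484/0.0424)^(0.0424/(0.0424−0.0484)) = (1.142)^(-7.067) = 0.3925.
C_{B,max} = 0.3925×4.69 = 1.84 kmol/m³.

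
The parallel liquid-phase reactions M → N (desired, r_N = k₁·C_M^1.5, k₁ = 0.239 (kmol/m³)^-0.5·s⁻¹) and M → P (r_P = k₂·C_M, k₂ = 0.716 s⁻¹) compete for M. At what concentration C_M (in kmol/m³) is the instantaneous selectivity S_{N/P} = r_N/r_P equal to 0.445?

S_{N/P} = (k₁/k₂)·C_M^0.5 ⇒ C_M = (S·k₂/k₁)^(2).
= (0.445×0.716/0.239)^(2) = (1.333)^(2) = 1.78 kmol/m³.

1.78 kmol/m³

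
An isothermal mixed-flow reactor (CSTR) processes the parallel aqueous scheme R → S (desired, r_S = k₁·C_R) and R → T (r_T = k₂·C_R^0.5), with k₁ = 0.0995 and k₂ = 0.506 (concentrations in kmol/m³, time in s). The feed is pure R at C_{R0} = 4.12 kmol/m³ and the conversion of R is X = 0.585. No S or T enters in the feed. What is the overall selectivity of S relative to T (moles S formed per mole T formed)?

0.257

Exit C_R = C_{R0}(1−X) = 4.12×0.415 = 1.710 kmol/m³.
In a CSTR the entire volume is at exit conditions, so r_S = 0.0995×1.710 = 0.1701 and r_T = 0.506×1.710^0.5 = 0.6616.
Overall selectivity = C_S/C_T = r_Sτ/(r_Tτ) = r_S/r_T = 0.257.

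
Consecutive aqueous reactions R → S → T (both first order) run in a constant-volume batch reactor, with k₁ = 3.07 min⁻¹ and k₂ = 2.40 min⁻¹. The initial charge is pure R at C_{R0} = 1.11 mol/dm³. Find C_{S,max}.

At the optimum, C_{S,max}/C_{R0} = (k₁/k₂)^[k₂/(k₂−k₁)].
= (3.07/2.40)^(2.40/(2.40−3.07)) = (1.279)^(-3.582) = 0.4140.
C_{S,max} = 0.4140×1.11 = 0.460 mol/dm³.

0.460 mol/dm³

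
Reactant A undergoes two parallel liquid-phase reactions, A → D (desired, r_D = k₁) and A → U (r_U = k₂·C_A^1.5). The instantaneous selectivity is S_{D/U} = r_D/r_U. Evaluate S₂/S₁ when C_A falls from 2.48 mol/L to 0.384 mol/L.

S_{D/U} = (k₁/k₂)·C_A^-1.5, so S₂/S₁ = (C_{A,2}/C_{A,1})^-1.5.
= (0.384/2.48)^(-1.5) = (0.1548)^(-1.5) = 16.4.

16.4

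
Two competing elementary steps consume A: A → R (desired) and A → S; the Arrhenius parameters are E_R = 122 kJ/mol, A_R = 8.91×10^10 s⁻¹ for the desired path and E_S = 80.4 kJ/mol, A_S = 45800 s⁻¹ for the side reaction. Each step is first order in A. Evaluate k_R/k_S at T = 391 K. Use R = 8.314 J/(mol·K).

5.39

k_R/k_S = (A_R/A_S)·exp[−(E_R−E_S)/(RT)] = (A_R/A_S)·exp[(E_S−E_R)/(RT)].
(E_S−E_R)/(RT) = (80.4−122)×10³/(8.314×391) = -41600/3251 = -12.80.
k_R/k_S = (8.91×10^10/45800)·exp(-12.80) = 1.945×10^6 × 2.769×10^-6 = 5.39.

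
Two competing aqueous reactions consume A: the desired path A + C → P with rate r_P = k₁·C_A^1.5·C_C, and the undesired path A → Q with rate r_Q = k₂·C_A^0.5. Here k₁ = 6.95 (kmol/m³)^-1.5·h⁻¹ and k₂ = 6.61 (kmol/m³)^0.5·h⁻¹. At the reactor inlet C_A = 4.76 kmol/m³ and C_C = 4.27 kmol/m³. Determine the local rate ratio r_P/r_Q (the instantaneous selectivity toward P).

21.4

S_{P/Q} = r_P/r_Q = (k₁·C_A^1.5·C_C)/(k₂·C_A^0.5) = (k₁/k₂)·C_A·C_C.
= (6.95×4.760^1.5×4.270) / (6.61×4.760^0.5) = 308.2/14.42 = 21.4.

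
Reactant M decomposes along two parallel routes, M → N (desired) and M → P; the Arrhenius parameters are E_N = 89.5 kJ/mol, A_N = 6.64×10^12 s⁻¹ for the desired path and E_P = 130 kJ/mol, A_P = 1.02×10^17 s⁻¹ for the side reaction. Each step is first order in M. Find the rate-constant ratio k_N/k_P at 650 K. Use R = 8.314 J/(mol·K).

0.117

Since both paths have the same order in M, the concentration cancels and S_{N/P} = k_N/k_P = (A_N/A_P)·exp[(E_P−E_N)/(RT)].
(E_P−E_N)/(RT) = (130−89.5)×10³/(8.314×650) = 40500/5404 = 7.494.
k_N/k_P = (6.64×10^12/1.02×10^17)·exp(7.494) = 6.510×10^-5 × 1798 = 0.117.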